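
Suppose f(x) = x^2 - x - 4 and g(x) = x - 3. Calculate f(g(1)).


g(1) = -2
f(-2) = 1*(-2)^2 - 1*(-2) - 4 = 2

2


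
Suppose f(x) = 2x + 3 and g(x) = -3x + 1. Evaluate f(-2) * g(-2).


-7


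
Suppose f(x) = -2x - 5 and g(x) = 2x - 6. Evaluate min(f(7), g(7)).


f(7) = -19
g(7) = 8
min = -19

-19


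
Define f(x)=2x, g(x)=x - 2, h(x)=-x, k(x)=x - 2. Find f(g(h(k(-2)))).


k(-2) = -4
h(-4) = 4
g(4) = 2
f(2) = 4

4


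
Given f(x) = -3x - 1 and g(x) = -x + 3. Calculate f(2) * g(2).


f(2) = -7
g(2) = 1
Product = -7

-7


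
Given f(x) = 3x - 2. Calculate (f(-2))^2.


f(-2) = -8
(-8)^2 = 64

64


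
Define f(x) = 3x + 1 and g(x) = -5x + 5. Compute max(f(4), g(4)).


f(4) = 13
g(4) = -15
max = 13

13


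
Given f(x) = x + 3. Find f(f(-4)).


f(-4) = -1
f(-1) = 2

2


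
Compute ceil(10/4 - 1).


10/4 = 2.5
2.5 - 1 = 1.5
ceil(1.5) = 2

2


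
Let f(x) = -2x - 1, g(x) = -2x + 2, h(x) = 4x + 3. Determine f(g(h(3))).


h(3) = 15
g(15) = -28
f(-28) = 55

55


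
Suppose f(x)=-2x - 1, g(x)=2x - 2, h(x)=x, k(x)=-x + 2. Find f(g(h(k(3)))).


k(3) = -1
h(-1) = -1
g(-1) = -4
f(-4) = 7

7


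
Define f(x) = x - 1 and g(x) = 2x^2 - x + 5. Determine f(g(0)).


4


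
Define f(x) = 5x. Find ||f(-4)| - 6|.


f(-4) = -20
|-20| = 20
|20 - 6| = 14

14


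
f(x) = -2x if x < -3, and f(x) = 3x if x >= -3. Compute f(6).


18


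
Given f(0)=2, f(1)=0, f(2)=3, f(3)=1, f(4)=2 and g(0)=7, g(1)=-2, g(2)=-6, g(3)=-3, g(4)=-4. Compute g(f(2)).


-3


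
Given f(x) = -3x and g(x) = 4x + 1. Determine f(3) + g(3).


f(3) = -9
g(3) = 13
Sum = 4

4


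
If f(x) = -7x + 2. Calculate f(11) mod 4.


f(11) = -75
-75 mod 4 = 1

1


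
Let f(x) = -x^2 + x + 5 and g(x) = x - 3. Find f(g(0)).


g(0) = -3
f(-3) = (-1)*(-3)^2 + 1*(-3) + 5 = -7

-7


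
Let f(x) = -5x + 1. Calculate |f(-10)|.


f(-10) = 51
|51| = 51

51


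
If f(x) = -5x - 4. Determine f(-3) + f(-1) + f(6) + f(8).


f(-3) = 11
f(-1) = 1
f(6) = -34
f(8) = -44
Sum = -66

-66


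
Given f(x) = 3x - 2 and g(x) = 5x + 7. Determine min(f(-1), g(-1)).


f(-1) = -5
g(-1) = 2
min = -5

-5


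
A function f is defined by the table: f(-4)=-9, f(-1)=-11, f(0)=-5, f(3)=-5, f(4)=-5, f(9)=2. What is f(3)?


Reading from the table at x = 3

-5


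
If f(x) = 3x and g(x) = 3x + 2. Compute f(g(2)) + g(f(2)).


f(g(2)) = 24
g(f(2)) = 20
Sum = 44

44


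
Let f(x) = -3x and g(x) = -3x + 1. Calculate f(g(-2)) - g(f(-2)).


f(g(-2)) = -21
g(f(-2)) = -17
Difference = -4

-4


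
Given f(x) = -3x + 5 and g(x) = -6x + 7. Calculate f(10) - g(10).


f(10) = -25
g(10) = -53
Difference = 28

28


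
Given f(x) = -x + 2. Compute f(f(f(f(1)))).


1


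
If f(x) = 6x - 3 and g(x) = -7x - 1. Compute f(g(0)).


g(0) = -1
f(-1) = -9

-9


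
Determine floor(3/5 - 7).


3/5 = 0.6
0.6 - 7 = -6.4
floor(-6.4) = -7

-7


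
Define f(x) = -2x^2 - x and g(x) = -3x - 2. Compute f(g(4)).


g(4) = -14
f(-14) = (-2)*(-14)^2 - 1*(-14) = -378

-378


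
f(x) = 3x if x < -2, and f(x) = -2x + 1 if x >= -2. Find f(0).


1


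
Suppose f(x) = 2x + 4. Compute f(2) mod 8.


f(2) = 8
8 mod 8 = 0

0


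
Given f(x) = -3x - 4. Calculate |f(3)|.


13


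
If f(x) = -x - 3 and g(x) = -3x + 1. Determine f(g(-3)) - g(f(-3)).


f(g(-3)) = -13
g(f(-3)) = 1
Difference = -14

-14


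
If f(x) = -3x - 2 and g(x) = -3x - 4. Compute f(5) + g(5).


-36


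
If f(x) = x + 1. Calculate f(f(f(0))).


f(0) = 1
f(1) = 2
f(2) = 3

3


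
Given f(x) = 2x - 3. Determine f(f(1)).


f(1) = -1
f(-1) = -5

-5


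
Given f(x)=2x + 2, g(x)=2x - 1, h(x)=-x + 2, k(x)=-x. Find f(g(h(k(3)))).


k(3) = -3
h(-3) = 5
g(5) = 9
f(9) = 20

20


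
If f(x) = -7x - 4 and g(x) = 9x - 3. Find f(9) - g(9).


f(9) = -67
g(9) = 78
Difference = -145

-145


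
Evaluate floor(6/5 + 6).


6/5 = 1.2
1.2 + 6 = 7.2
floor(7.2) = 7

7


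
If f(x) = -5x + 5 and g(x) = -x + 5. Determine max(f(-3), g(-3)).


f(-3) = 20
g(-3) = 8
max = 20

20


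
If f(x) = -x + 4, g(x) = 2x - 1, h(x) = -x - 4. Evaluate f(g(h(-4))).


h(-4) = 0
g(0) = -1
f(-1) = 5

5


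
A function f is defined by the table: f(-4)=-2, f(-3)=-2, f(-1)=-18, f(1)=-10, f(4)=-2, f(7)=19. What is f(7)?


19


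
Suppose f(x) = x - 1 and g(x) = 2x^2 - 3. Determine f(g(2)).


g(2) = 5
f(5) = 4

4


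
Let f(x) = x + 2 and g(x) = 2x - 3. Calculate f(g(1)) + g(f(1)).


f(g(1)) = 1
g(f(1)) = 3
Sum = 4

4


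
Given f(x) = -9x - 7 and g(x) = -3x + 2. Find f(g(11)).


272


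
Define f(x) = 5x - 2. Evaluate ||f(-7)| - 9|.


f(-7) = -37
|-37| = 37
|37 - 9| = 28

28


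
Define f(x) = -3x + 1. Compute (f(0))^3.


f(0) = 1
(1)^3 = 1

1


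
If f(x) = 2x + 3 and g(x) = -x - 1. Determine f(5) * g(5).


f(5) = 13
g(5) = -6
Product = -78

-78


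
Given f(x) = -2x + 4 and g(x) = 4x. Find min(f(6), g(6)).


f(6) = -8
g(6) = 24
min = -8

-8


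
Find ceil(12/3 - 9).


-5


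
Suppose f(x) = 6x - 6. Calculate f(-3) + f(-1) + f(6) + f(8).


f(-3) = -24
f(-1) = -12
f(6) = 30
f(8) = 42
Sum = 36

36


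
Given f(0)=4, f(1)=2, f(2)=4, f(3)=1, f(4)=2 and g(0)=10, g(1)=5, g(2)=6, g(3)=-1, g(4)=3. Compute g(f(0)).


f(0) = 4
g(4) = 3

3


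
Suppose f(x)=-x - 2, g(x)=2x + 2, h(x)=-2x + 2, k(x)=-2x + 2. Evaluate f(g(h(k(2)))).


-16


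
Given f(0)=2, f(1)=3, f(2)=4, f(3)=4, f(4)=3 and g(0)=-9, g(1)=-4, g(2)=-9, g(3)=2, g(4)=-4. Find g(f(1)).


f(1) = 3
g(3) = 2

2


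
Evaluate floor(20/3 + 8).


20/3 = 6.6667
6.6667 + 8 = 14.6667
floor(14.6667) = 14

14


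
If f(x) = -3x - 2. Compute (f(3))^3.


-1331


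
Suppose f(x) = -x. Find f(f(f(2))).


f(2) = -2
f(-2) = 2
f(2) = -2

-2


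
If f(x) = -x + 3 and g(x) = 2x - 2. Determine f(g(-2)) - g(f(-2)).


f(g(-2)) = 9
g(f(-2)) = 8
Difference = 1

1


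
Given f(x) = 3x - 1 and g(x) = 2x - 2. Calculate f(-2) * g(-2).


f(-2) = -7
g(-2) = -6
Product = 42

42


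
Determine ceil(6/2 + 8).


6/2 = 3
3 + 8 = 11
ceil(11) = 11

11


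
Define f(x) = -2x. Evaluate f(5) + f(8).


f(5) = -10
f(8) = -16
Sum = -26

-26


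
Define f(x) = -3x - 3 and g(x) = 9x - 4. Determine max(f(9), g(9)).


77


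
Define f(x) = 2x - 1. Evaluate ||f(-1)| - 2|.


f(-1) = -3
|-3| = 3
|3 - 2| = 1

1


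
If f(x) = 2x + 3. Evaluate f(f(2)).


f(2) = 7
f(7) = 17

17


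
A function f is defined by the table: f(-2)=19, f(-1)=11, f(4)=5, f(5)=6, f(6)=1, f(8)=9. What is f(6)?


Reading from the table at x = 6

1


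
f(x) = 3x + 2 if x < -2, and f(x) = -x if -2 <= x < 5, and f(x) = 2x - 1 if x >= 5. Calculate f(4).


4 satisfies -2 <= x < 5
f(4) = -4

-4


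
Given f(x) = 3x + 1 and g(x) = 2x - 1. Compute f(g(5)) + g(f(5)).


f(g(5)) = 28
g(f(5)) = 31
Sum = 59

59


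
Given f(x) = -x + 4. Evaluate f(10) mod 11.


f(10) = -6
-6 mod 11 = 5

5


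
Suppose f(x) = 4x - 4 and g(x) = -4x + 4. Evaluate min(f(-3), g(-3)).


f(-3) = -16
g(-3) = 16
min = -16

-16


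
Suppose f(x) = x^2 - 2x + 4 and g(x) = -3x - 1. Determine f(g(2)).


g(2) = -7
f(-7) = 1*(-7)^2 - 2*(-7) + 4 = 67

67


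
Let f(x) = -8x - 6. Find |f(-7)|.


f(-7) = 50
|50| = 50

50


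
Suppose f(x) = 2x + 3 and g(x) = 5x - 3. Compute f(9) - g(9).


f(9) = 21
g(9) = 42
Difference = -21

-21


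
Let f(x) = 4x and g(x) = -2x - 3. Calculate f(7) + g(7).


f(7) = 28
g(7) = -17
Sum = 11

11


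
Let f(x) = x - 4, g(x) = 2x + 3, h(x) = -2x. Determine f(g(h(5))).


h(5) = -10
g(-10) = -17
f(-17) = -21

-21


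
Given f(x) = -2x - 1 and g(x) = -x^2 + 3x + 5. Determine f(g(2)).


g(2) = 7
f(7) = -15

-15


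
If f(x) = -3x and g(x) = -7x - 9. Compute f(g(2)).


69


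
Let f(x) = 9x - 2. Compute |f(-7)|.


65


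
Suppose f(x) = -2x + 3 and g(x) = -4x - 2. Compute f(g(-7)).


g(-7) = 26
f(26) = -49

-49


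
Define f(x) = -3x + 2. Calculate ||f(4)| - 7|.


f(4) = -10
|-10| = 10
|10 - 7| = 3

3


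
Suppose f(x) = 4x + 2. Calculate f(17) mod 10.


f(17) = 70
70 mod 10 = 0

0


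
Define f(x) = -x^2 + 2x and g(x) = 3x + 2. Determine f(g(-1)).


g(-1) = -1
f(-1) = (-1)*(-1)^2 + 2*(-1) = -3

-3


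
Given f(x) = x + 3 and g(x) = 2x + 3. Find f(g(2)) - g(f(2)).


f(g(2)) = 10
g(f(2)) = 13
Difference = -3

-3


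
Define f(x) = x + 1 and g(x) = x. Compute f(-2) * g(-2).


f(-2) = -1
g(-2) = -2
Product = 2

2


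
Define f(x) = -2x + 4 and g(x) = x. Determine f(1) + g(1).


f(1) = 2
g(1) = 1
Sum = 3

3


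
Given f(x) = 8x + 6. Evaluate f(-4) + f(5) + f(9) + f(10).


f(-4) = -26
f(5) = 46
f(9) = 78
f(10) = 86
Sum = 184

184


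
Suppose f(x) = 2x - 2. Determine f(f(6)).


18


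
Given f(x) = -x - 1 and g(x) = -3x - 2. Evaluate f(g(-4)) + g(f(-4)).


f(g(-4)) = -11
g(f(-4)) = -11
Sum = -22

-22


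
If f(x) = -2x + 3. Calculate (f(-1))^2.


f(-1) = 5
(5)^2 = 25

25


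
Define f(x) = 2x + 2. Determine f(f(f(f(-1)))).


f(-1) = 0
f(0) = 2
f(2) = 6
f(6) = 14

14


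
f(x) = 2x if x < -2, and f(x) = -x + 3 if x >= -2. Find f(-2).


-2 satisfies x >= -2
f(-2) = 5

5


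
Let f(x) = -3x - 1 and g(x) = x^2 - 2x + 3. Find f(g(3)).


g(3) = 6
f(6) = -19

-19


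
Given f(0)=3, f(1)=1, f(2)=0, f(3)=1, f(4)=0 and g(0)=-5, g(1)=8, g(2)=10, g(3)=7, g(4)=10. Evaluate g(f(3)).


8


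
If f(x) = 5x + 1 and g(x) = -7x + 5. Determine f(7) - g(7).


f(7) = 36
g(7) = -44
Difference = 80

80


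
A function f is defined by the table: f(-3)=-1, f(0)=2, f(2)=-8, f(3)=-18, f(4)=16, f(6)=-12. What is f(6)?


Reading from the table at x = 6

-12


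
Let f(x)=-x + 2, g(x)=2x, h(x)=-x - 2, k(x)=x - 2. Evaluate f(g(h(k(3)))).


k(3) = 1
h(1) = -3
g(-3) = -6
f(-6) = 8

8


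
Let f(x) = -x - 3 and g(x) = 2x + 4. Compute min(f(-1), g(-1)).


f(-1) = -2
g(-1) = 2
min = -2

-2


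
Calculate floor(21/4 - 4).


21/4 = 5.25
5.25 - 4 = 1.25
floor(1.25) = 1

1


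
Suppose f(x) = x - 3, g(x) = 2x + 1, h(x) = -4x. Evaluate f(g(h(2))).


-18


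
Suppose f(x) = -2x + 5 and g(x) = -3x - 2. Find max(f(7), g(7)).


f(7) = -9
g(7) = -23
max = -9

-9


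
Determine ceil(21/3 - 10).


21/3 = 7
7 - 10 = -3
ceil(-3) = -3

-3


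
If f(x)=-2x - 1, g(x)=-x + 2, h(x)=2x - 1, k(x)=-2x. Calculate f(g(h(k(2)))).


k(2) = -4
h(-4) = -9
g(-9) = 11
f(11) = -23

-23


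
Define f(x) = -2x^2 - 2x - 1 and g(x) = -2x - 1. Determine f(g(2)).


g(2) = -5
f(-5) = (-2)*(-5)^2 - 2*(-5) - 1 = -41

-41


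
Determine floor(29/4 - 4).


3


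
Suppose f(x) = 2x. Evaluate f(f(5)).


f(5) = 10
f(10) = 20

20


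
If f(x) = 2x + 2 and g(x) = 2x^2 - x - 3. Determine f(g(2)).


8


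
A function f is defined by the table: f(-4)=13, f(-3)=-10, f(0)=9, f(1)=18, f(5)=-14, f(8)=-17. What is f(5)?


Reading from the table at x = 5

-14


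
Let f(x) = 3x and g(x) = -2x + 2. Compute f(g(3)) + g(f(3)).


-28


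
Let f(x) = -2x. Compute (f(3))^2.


f(3) = -6
(-6)^2 = 36

36


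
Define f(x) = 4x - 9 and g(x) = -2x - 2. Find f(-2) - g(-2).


f(-2) = -17
g(-2) = 2
Difference = -19

-19


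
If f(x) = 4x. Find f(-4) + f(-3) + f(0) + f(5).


f(-4) = -16
f(-3) = -12
f(0) = 0
f(5) = 20
Sum = -8

-8


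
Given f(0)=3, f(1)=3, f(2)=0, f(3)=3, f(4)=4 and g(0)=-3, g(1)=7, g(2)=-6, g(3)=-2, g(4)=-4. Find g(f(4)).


f(4) = 4
g(4) = -4

-4


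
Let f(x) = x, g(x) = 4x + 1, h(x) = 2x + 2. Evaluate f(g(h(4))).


h(4) = 10
g(10) = 41
f(41) = 41

41


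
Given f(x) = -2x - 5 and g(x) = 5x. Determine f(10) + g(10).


f(10) = -25
g(10) = 50
Sum = 25

25


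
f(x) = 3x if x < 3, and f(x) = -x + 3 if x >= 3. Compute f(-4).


-4 satisfies x < 3
f(-4) = -12

-12


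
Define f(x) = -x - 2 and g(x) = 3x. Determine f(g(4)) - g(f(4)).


f(g(4)) = -14
g(f(4)) = -18
Difference = 4

4


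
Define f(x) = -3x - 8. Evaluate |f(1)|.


f(1) = -11
|-11| = 11

11


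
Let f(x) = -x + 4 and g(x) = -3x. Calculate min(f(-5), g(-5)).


f(-5) = 9
g(-5) = 15
min = 9

9


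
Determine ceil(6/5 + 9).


11


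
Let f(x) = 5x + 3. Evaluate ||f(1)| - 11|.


f(1) = 8
|8| = 8
|8 - 11| = 3

3


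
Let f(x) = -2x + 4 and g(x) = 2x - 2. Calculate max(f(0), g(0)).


f(0) = 4
g(0) = -2
max = 4

4


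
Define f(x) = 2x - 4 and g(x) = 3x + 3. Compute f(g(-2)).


g(-2) = -3
f(-3) = -10

-10


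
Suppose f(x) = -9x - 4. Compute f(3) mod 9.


f(3) = -31
-31 mod 9 = 5

5


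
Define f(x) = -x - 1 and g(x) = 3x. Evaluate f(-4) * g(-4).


f(-4) = 3
g(-4) = -12
Product = -36

-36


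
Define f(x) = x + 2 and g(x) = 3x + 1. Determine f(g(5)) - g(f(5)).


-4


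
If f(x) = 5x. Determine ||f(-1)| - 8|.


3


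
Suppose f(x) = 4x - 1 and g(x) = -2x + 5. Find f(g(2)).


g(2) = 1
f(1) = 3

3


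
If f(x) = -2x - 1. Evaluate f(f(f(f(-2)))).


f(-2) = 3
f(3) = -7
f(-7) = 13
f(13) = -27

-27


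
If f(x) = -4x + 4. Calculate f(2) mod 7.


f(2) = -4
-4 mod 7 = 3

3


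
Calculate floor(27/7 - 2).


27/7 = 3.8571
3.8571 - 2 = 1.8571
floor(1.8571) = 1

1


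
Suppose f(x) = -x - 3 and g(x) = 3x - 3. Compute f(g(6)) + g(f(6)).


f(g(6)) = -18
g(f(6)) = -30
Sum = -48

-48


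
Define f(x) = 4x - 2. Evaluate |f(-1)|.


f(-1) = -6
|-6| = 6

6


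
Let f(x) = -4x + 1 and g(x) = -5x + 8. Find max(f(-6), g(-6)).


f(-6) = 25
g(-6) = 38
max = 38

38


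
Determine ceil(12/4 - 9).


-6


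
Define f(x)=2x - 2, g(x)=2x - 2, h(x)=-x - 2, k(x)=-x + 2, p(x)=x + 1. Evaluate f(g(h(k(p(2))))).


p(2) = 3
k(3) = -1
h(-1) = -1
g(-1) = -4
f(-4) = -10

-10


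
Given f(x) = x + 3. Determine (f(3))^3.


216


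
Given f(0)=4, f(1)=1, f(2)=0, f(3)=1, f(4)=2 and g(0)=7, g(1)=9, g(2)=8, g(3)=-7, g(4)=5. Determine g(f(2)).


f(2) = 0
g(0) = 7

7


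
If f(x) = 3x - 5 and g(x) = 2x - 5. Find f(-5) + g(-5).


f(-5) = -20
g(-5) = -15
Sum = -35

-35


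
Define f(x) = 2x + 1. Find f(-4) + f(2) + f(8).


f(-4) = -7
f(2) = 5
f(8) = 17
Sum = 15

15


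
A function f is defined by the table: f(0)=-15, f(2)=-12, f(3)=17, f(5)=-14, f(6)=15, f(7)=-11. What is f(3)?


Reading from the table at x = 3

17


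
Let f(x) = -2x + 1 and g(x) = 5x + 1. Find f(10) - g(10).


f(10) = -19
g(10) = 51
Difference = -70

-70


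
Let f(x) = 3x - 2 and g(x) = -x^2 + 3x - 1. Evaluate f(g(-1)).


g(-1) = -5
f(-5) = -17

-17


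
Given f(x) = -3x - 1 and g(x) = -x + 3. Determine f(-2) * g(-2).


f(-2) = 5
g(-2) = 5
Product = 25

25


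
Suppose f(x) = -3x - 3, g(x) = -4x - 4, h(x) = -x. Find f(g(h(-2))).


33


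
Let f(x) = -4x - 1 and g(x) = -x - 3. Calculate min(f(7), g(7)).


f(7) = -29
g(7) = -10
min = -29

-29


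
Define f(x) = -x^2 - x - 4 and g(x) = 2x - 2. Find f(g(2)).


g(2) = 2
f(2) = (-1)*(2)^2 - 1*(2) - 4 = -10

-10


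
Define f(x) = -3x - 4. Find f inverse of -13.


3


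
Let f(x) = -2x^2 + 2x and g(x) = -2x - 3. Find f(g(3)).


g(3) = -9
f(-9) = (-2)*(-9)^2 + 2*(-9) = -180

-180


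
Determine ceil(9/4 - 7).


-4


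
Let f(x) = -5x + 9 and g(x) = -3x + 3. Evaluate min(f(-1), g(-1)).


6


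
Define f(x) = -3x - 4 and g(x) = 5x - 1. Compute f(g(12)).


g(12) = 59
f(59) = -181

-181


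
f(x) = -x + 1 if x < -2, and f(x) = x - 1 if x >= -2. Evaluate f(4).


4 satisfies x >= -2
f(4) = 3

3


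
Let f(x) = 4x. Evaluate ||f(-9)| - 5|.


31


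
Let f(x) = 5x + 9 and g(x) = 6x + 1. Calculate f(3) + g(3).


43


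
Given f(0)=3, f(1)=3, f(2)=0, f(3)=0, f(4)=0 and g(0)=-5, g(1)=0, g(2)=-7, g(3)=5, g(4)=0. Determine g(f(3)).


f(3) = 0
g(0) = -5

-5


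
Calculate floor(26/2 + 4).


26/2 = 13
13 + 4 = 17
floor(17) = 17

17


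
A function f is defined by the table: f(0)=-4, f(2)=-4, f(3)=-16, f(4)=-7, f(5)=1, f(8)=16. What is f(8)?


Reading from the table at x = 8

16


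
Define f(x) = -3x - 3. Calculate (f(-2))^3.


f(-2) = 3
(3)^3 = 27

27


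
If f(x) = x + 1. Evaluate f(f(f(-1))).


f(-1) = 0
f(0) = 1
f(1) = 2

2


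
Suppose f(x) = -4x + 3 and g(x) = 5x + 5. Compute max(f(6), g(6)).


f(6) = -21
g(6) = 35
max = 35

35


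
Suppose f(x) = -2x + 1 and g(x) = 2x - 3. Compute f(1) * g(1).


1


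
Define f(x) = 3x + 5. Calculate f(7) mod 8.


2


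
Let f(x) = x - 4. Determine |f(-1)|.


f(-1) = -5
|-5| = 5

5


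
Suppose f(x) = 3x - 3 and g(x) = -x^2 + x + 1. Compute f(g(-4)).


g(-4) = -19
f(-19) = -60

-60


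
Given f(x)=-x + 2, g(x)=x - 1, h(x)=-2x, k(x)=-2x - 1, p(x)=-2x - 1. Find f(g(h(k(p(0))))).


p(0) = -1
k(-1) = 1
h(1) = -2
g(-2) = -3
f(-3) = 5

5


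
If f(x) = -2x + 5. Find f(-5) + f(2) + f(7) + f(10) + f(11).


f(-5) = 15
f(2) = 1
f(7) = -9
f(10) = -15
f(11) = -17
Sum = -25

-25


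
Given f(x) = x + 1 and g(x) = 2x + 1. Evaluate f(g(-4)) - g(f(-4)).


f(g(-4)) = -6
g(f(-4)) = -5
Difference = -1

-1


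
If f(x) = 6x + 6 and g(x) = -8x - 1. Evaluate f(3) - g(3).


f(3) = 24
g(3) = -25
Difference = 49

49


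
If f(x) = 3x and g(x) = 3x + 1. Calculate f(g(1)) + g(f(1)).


f(g(1)) = 12
g(f(1)) = 10
Sum = 22

22


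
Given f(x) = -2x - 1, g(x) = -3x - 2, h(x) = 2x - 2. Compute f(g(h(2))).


h(2) = 2
g(2) = -8
f(-8) = 15

15


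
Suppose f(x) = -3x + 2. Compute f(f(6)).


50


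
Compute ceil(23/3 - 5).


23/3 = 7.6667
7.6667 - 5 = 2.6667
ceil(2.6667) = 3

3


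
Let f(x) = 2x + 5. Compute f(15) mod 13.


f(15) = 35
35 mod 13 = 9

9


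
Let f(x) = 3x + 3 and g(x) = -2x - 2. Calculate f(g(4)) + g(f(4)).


f(g(4)) = -27
g(f(4)) = -32
Sum = -59

-59


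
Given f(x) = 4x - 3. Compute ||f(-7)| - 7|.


f(-7) = -31
|-31| = 31
|31 - 7| = 24

24


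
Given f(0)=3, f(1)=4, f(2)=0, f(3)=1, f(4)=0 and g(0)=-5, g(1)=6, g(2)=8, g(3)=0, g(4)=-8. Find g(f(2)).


f(2) = 0
g(0) = -5

-5


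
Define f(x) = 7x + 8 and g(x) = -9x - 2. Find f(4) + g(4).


f(4) = 36
g(4) = -38
Sum = -2

-2


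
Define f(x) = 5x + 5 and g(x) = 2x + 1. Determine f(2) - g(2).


f(2) = 15
g(2) = 5
Difference = 10

10


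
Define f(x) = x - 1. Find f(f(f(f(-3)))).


-7


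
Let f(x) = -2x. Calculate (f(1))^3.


f(1) = -2
(-2)^3 = -8

-8


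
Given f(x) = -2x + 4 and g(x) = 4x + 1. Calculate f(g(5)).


g(5) = 21
f(21) = -38

-38


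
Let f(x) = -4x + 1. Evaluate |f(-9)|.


f(-9) = 37
|37| = 37

37


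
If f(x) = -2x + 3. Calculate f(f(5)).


17


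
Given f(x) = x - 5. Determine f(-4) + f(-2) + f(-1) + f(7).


-20


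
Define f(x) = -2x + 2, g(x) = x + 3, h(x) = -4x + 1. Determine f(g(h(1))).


h(1) = -3
g(-3) = 0
f(0) = 2

2


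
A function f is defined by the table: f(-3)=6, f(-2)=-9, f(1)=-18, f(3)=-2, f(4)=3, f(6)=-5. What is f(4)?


Reading from the table at x = 4

3


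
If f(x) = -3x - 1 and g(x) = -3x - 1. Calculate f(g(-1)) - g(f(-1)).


f(g(-1)) = -7
g(f(-1)) = -7
Difference = 0

0


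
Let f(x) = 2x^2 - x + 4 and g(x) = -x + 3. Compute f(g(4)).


7


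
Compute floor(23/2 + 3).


23/2 = 11.5
11.5 + 3 = 14.5
floor(14.5) = 14

14


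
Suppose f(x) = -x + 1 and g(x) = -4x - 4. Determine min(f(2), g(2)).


f(2) = -1
g(2) = -12
min = -12

-12


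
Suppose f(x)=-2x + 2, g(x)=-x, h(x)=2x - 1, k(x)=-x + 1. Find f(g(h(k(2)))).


k(2) = -1
h(-1) = -3
g(-3) = 3
f(3) = -4

-4


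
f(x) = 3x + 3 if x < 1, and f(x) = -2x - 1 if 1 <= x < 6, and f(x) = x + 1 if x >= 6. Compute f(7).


7 satisfies x >= 6
f(7) = 8

8


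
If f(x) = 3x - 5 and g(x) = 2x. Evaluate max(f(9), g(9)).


f(9) = 22
g(9) = 18
max = 22

22


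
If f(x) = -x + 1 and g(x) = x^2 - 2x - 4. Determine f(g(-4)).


-19


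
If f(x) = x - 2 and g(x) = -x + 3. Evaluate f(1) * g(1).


f(1) = -1
g(1) = 2
Product = -2

-2


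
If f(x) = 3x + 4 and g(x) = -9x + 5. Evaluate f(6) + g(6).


f(6) = 22
g(6) = -49
Sum = -27

-27


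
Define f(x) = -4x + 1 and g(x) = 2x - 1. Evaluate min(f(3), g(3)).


f(3) = -11
g(3) = 5
min = -11

-11


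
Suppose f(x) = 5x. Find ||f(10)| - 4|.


46


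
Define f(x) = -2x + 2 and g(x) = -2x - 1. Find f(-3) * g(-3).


f(-3) = 8
g(-3) = 5
Product = 40

40


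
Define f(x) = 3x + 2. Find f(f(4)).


f(4) = 14
f(14) = 44

44


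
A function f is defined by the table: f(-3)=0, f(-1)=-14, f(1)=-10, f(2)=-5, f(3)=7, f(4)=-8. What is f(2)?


Reading from the table at x = 2

-5


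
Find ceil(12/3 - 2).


12/3 = 4
4 - 2 = 2
ceil(2) = 2

2


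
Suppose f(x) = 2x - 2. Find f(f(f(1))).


f(1) = 0
f(0) = -2
f(-2) = -6

-6


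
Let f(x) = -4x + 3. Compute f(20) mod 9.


f(20) = -77
-77 mod 9 = 4

4


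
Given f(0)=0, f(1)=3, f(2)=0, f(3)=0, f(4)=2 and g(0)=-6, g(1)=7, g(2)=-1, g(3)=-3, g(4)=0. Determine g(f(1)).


f(1) = 3
g(3) = -3

-3


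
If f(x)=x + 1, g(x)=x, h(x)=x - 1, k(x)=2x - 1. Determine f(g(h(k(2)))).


k(2) = 3
h(3) = 2
g(2) = 2
f(2) = 3

3


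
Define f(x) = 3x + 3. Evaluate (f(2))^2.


f(2) = 9
(9)^2 = 81

81


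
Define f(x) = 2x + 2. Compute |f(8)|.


f(8) = 18
|18| = 18

18


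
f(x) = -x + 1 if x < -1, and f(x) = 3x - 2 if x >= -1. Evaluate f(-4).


-4 satisfies x < -1
f(-4) = 5

5


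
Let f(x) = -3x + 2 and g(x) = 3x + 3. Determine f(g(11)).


-106


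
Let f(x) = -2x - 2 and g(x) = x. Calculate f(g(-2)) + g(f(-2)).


f(g(-2)) = 2
g(f(-2)) = 2
Sum = 4

4


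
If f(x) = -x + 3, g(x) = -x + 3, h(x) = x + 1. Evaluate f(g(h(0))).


h(0) = 1
g(1) = 2
f(2) = 1

1


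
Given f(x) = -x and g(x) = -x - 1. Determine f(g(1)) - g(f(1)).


f(g(1)) = 2
g(f(1)) = 0
Difference = 2

2


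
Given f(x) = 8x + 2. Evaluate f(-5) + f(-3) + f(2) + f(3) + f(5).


f(-5) = -38
f(-3) = -22
f(2) = 18
f(3) = 26
f(5) = 42
Sum = 26

26


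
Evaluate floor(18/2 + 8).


18/2 = 9
9 + 8 = 17
floor(17) = 17

17


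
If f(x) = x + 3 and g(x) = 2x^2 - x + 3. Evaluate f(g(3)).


21


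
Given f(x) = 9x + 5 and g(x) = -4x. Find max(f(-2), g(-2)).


f(-2) = -13
g(-2) = 8
max = 8

8


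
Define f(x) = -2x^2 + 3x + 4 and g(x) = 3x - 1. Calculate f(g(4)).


g(4) = 11
f(11) = (-2)*(11)^2 + 3*(11) + 4 = -205

-205


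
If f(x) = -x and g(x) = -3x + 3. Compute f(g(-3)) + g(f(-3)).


-18


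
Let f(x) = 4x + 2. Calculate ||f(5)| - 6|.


f(5) = 22
|22| = 22
|22 - 6| = 16

16


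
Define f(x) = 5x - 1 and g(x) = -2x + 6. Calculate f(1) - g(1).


f(1) = 4
g(1) = 4
Difference = 0

0


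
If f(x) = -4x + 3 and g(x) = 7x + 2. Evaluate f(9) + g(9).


f(9) = -33
g(9) = 65
Sum = 32

32


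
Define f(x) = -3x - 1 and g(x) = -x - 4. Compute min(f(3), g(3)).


f(3) = -10
g(3) = -7
min = -10

-10


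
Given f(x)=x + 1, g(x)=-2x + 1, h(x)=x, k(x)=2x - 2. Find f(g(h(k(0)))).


k(0) = -2
h(-2) = -2
g(-2) = 5
f(5) = 6

6


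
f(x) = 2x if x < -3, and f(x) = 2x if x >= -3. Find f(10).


20


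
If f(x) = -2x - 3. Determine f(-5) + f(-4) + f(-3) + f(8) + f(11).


f(-5) = 7
f(-4) = 5
f(-3) = 3
f(8) = -19
f(11) = -25
Sum = -29

-29


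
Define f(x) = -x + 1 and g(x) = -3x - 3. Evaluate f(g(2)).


10


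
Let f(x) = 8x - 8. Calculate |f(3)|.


f(3) = 16
|16| = 16

16


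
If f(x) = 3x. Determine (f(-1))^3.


-27


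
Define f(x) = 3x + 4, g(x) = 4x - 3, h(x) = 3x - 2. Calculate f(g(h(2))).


43


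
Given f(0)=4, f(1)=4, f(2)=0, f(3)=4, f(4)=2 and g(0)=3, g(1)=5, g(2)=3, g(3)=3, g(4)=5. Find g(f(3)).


f(3) = 4
g(4) = 5

5


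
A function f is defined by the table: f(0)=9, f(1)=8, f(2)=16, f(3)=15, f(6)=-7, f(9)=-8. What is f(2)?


Reading from the table at x = 2

16


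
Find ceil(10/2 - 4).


1


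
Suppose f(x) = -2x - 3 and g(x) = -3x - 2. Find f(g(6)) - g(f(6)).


f(g(6)) = 37
g(f(6)) = 43
Difference = -6

-6


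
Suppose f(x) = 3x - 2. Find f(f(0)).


f(0) = -2
f(-2) = -8

-8


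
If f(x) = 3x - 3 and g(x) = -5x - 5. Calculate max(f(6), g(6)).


f(6) = 15
g(6) = -35
max = 15

15


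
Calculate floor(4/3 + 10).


4/3 = 1.3333
1.3333 + 10 = 11.3333
floor(11.3333) = 11

11


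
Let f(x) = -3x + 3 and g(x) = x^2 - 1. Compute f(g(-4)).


g(-4) = 15
f(15) = -42

-42


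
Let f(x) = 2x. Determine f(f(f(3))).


f(3) = 6
f(6) = 12
f(12) = 24

24


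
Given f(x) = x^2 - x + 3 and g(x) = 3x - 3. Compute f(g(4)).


g(4) = 9
f(9) = 1*(9)^2 - 1*(9) + 3 = 75

75


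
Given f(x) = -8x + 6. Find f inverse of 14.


Solve -8x + 6 = 14
x = (14 - 6) / (-8) = -1

-1


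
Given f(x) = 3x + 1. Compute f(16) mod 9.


4


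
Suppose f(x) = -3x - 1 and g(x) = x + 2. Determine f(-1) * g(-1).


f(-1) = 2
g(-1) = 1
Product = 2

2


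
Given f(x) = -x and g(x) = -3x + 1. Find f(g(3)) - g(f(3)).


f(g(3)) = 8
g(f(3)) = 10
Difference = -2

-2


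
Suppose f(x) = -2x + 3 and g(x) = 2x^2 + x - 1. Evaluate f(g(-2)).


-7


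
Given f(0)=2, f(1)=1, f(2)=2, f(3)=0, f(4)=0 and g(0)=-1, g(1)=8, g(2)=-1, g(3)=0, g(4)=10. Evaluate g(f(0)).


f(0) = 2
g(2) = -1

-1


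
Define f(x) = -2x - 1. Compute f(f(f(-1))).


f(-1) = 1
f(1) = -3
f(-3) = 5

5


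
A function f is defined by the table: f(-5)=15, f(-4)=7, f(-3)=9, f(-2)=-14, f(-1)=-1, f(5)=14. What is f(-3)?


9


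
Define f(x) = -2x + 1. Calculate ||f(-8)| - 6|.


11


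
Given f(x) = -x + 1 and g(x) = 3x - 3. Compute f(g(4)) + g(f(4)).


f(g(4)) = -8
g(f(4)) = -12
Sum = -20

-20


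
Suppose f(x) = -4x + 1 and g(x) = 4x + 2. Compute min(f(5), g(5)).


f(5) = -19
g(5) = 22
min = -19

-19


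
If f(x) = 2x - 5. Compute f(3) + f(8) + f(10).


f(3) = 1
f(8) = 11
f(10) = 15
Sum = 27

27


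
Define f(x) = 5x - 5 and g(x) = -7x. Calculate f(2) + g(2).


f(2) = 5
g(2) = -14
Sum = -9

-9


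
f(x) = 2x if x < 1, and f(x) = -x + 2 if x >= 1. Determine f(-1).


-1 satisfies x < 1
f(-1) = -2

-2


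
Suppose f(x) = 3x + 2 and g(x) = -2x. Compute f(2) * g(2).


f(2) = 8
g(2) = -4
Product = -32

-32


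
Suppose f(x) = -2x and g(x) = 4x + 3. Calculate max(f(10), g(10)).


f(10) = -20
g(10) = 43
max = 43

43


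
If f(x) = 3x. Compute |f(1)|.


f(1) = 3
|3| = 3

3


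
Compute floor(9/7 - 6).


9/7 = 1.2857
1.2857 - 6 = -4.7143
floor(-4.7143) = -5

-5


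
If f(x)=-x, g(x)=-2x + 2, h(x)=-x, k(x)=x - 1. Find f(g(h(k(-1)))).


2


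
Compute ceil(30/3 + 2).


30/3 = 10
10 + 2 = 12
ceil(12) = 12

12


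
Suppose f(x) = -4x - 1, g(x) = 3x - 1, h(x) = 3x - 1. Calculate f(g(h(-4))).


h(-4) = -13
g(-13) = -40
f(-40) = 159

159


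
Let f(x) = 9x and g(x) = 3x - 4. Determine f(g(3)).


g(3) = 5
f(5) = 45

45


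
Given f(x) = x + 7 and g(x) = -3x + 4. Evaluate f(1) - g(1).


f(1) = 8
g(1) = 1
Difference = 7

7


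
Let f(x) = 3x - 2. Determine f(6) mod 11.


5


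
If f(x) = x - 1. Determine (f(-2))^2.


f(-2) = -3
(-3)^2 = 9

9


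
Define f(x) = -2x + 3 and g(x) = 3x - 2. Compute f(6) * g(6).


f(6) = -9
g(6) = 16
Product = -144

-144


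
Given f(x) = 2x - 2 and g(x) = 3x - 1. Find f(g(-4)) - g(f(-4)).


f(g(-4)) = -28
g(f(-4)) = -31
Difference = 3

3


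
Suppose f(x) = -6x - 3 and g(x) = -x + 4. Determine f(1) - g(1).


f(1) = -9
g(1) = 3
Difference = -12

-12


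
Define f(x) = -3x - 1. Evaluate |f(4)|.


f(4) = -13
|-13| = 13

13


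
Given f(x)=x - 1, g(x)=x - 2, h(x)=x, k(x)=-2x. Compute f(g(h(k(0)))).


-3


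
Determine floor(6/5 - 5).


6/5 = 1.2
1.2 - 5 = -3.8
floor(-3.8) = -4

-4


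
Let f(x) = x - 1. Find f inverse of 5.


Solve x - 1 = 5
x = (5 + 1) / 1 = 6

6


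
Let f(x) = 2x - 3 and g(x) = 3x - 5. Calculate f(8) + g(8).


f(8) = 13
g(8) = 19
Sum = 32

32


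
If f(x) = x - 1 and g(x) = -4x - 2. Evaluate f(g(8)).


g(8) = -34
f(-34) = -35

-35


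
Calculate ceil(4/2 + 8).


4/2 = 2
2 + 8 = 10
ceil(10) = 10

10


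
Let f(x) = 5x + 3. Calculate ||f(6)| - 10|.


f(6) = 33
|33| = 33
|33 - 10| = 23

23


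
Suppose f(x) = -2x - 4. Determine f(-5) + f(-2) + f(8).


-14


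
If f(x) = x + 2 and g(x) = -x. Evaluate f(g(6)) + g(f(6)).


f(g(6)) = -4
g(f(6)) = -8
Sum = -12

-12


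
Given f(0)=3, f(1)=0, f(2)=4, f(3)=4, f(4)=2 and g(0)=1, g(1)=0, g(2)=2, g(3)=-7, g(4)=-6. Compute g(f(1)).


f(1) = 0
g(0) = 1

1


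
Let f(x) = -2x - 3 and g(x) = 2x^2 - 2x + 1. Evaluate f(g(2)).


g(2) = 5
f(5) = -13

-13


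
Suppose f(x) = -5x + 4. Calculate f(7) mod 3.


f(7) = -31
-31 mod 3 = 2

2


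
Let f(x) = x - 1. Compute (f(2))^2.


f(2) = 1
(1)^2 = 1

1


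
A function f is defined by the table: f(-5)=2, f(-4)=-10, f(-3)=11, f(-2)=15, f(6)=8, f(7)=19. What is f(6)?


8


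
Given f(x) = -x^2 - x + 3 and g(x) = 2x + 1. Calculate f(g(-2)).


g(-2) = -3
f(-3) = (-1)*(-3)^2 - 1*(-3) + 3 = -3

-3


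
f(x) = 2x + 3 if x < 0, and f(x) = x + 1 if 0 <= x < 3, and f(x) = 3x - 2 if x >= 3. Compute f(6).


16


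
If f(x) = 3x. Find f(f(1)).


f(1) = 3
f(3) = 9

9


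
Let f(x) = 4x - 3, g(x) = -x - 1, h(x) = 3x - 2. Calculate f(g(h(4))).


h(4) = 10
g(10) = -11
f(-11) = -47

-47


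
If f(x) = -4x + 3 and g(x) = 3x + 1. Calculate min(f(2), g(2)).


f(2) = -5
g(2) = 7
min = -5

-5


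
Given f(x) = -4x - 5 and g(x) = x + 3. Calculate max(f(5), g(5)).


f(5) = -25
g(5) = 8
max = 8

8


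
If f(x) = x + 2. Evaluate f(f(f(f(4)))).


f(4) = 6
f(6) = 8
f(8) = 10
f(10) = 12

12


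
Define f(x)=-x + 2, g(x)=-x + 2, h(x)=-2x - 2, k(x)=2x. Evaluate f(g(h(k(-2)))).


k(-2) = -4
h(-4) = 6
g(6) = -4
f(-4) = 6

6


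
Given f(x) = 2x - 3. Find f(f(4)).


f(4) = 5
f(5) = 7

7


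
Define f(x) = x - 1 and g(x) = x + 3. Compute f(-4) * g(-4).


f(-4) = -5
g(-4) = -1
Product = 5

5


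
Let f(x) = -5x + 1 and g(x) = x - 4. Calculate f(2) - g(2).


f(2) = -9
g(2) = -2
Difference = -7

-7


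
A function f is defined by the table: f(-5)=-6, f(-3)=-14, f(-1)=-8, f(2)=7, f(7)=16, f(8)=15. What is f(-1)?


Reading from the table at x = -1

-8


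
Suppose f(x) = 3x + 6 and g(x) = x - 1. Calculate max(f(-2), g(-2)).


f(-2) = 0
g(-2) = -3
max = 0

0


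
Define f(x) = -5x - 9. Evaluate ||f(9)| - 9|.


f(9) = -54
|-54| = 54
|54 - 9| = 45

45


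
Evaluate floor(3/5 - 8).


3/5 = 0.6
0.6 - 8 = -7.4
floor(-7.4) = -8

-8


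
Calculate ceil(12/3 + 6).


12/3 = 4
4 + 6 = 10
ceil(10) = 10

10


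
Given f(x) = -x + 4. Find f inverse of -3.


Solve -x + 4 = -3
x = (-3 - 4) / (-1) = 7

7


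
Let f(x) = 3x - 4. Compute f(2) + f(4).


f(2) = 2
f(4) = 8
Sum = 10

10


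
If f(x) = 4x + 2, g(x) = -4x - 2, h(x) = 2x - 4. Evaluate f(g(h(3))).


h(3) = 2
g(2) = -10
f(-10) = -38

-38


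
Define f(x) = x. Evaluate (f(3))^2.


9


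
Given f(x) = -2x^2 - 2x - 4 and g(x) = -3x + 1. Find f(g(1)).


-8


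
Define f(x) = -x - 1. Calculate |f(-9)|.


f(-9) = 8
|8| = 8

8


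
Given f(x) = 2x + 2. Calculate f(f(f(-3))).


f(-3) = -4
f(-4) = -6
f(-6) = -10

-10


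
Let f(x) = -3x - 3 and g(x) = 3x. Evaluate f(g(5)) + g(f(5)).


f(g(5)) = -48
g(f(5)) = -54
Sum = -102

-102


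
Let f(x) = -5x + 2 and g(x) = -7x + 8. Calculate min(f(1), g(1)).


f(1) = -3
g(1) = 1
min = -3

-3


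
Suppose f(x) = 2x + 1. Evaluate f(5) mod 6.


f(5) = 11
11 mod 6 = 5

5


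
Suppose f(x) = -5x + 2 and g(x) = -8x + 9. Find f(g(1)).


g(1) = 1
f(1) = -3

-3


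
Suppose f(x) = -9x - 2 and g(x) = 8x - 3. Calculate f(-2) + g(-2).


f(-2) = 16
g(-2) = -19
Sum = -3

-3


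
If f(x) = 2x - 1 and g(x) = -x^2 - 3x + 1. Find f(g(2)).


g(2) = -9
f(-9) = -19

-19


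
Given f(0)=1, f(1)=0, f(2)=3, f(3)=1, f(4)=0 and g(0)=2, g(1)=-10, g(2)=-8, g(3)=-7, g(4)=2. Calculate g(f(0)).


f(0) = 1
g(1) = -10

-10


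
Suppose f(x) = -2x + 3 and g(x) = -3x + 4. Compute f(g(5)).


g(5) = -11
f(-11) = 25

25


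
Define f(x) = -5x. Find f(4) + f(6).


f(4) = -20
f(6) = -30
Sum = -50

-50


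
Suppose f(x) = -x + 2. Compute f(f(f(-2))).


f(-2) = 4
f(4) = -2
f(-2) = 4

4


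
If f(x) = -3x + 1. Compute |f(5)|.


f(5) = -14
|-14| = 14

14


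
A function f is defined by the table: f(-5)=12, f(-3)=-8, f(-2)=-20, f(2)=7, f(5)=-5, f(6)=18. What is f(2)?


Reading from the table at x = 2

7


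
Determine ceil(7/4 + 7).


7/4 = 1.75
1.75 + 7 = 8.75
ceil(8.75) = 9

9


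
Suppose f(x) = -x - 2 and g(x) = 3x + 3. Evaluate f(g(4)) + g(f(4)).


f(g(4)) = -17
g(f(4)) = -15
Sum = -32

-32


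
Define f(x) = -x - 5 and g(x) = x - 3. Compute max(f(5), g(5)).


f(5) = -10
g(5) = 2
max = 2

2


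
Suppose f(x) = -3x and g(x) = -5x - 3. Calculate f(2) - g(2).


f(2) = -6
g(2) = -13
Difference = 7

7


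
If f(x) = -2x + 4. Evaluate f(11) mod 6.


f(11) = -18
-18 mod 6 = 0

0


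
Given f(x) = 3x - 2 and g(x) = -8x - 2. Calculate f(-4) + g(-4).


16


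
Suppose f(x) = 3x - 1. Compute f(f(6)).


f(6) = 17
f(17) = 50

50


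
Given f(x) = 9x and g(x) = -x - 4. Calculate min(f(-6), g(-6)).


f(-6) = -54
g(-6) = 2
min = -54

-54


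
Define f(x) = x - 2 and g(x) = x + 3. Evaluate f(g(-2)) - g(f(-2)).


0


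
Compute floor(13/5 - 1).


1


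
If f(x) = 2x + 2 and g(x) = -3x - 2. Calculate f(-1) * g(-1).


f(-1) = 0
g(-1) = 1
Product = 0

0


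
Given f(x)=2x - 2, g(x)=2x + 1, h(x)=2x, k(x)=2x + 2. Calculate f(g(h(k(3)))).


k(3) = 8
h(8) = 16
g(16) = 33
f(33) = 64

64


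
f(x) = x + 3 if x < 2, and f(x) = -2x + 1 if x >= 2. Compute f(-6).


-6 satisfies x < 2
f(-6) = -3

-3


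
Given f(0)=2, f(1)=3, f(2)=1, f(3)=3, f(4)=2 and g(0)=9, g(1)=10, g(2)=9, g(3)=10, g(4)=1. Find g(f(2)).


f(2) = 1
g(1) = 10

10


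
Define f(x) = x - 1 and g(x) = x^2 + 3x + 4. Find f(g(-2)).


g(-2) = 2
f(2) = 1

1


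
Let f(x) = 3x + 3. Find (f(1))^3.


f(1) = 6
(6)^3 = 216

216


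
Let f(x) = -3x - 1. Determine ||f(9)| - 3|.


f(9) = -28
|-28| = 28
|28 - 3| = 25

25


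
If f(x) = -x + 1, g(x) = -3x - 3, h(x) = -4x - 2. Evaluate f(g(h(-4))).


h(-4) = 14
g(14) = -45
f(-45) = 46

46


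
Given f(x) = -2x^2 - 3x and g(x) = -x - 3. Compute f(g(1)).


g(1) = -4
f(-4) = (-2)*(-4)^2 - 3*(-4) = -20

-20


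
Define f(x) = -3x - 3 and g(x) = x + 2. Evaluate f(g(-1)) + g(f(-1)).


f(g(-1)) = -6
g(f(-1)) = 2
Sum = -4

-4


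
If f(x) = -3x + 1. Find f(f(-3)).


-29


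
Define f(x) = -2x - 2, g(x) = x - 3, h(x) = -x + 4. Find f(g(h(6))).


h(6) = -2
g(-2) = -5
f(-5) = 8

8


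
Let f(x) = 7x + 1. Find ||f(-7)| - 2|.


f(-7) = -48
|-48| = 48
|48 - 2| = 46

46


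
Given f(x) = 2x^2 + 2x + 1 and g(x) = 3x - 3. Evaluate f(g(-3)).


g(-3) = -12
f(-12) = 2*(-12)^2 + 2*(-12) + 1 = 265

265


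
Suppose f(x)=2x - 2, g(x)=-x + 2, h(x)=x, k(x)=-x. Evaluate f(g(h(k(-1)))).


k(-1) = 1
h(1) = 1
g(1) = 1
f(1) = 0

0


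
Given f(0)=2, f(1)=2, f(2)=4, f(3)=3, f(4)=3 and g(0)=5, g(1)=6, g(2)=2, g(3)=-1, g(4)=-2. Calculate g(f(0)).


f(0) = 2
g(2) = 2

2


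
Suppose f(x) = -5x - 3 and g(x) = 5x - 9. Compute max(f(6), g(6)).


f(6) = -33
g(6) = 21
max = 21

21


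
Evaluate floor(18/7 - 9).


-7


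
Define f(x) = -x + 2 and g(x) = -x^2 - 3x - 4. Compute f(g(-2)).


g(-2) = -2
f(-2) = 4

4


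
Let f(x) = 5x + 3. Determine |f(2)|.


f(2) = 13
|13| = 13

13


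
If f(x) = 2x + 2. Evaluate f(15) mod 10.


f(15) = 32
32 mod 10 = 2

2


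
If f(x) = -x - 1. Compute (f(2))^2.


f(2) = -3
(-3)^2 = 9

9


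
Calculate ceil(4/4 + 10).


11


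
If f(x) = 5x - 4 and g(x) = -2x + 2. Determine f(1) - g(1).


f(1) = 1
g(1) = 0
Difference = 1

1


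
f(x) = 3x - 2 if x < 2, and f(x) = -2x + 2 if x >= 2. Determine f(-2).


-2 satisfies x < 2
f(-2) = -8

-8


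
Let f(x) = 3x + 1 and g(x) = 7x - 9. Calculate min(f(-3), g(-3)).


-30


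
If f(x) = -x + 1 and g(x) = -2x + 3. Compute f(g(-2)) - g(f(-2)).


f(g(-2)) = -6
g(f(-2)) = -3
Difference = -3

-3


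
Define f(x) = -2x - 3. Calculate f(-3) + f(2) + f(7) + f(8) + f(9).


f(-3) = 3
f(2) = -7
f(7) = -17
f(8) = -19
f(9) = -21
Sum = -61

-61


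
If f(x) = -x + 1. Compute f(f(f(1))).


0


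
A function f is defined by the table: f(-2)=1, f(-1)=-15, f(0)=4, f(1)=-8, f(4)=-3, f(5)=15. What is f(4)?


Reading from the table at x = 4

-3


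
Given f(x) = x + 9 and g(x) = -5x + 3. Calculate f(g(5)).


-13


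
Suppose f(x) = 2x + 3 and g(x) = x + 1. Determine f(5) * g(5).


f(5) = 13
g(5) = 6
Product = 78

78


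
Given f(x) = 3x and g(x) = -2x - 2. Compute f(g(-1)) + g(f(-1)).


4


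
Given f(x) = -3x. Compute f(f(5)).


f(5) = -15
f(-15) = 45

45


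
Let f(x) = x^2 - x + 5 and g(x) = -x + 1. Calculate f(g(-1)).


7


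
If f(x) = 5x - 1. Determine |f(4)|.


19


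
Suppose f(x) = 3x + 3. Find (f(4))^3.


f(4) = 15
(15)^3 = 3375

3375


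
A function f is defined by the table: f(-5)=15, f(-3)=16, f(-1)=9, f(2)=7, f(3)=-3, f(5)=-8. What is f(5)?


-8


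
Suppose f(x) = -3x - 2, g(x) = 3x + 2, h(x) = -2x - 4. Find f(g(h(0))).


h(0) = -4
g(-4) = -10
f(-10) = 28

28


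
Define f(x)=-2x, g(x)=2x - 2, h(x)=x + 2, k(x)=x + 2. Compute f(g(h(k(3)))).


-24


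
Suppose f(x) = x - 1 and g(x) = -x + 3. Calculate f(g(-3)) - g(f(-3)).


-2


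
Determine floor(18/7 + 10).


18/7 = 2.5714
2.5714 + 10 = 12.5714
floor(12.5714) = 12

12


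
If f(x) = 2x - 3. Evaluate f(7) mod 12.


11


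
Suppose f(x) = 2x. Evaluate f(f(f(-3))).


f(-3) = -6
f(-6) = -12
f(-12) = -24

-24


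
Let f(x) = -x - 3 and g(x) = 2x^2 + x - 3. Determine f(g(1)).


g(1) = 0
f(0) = -3

-3


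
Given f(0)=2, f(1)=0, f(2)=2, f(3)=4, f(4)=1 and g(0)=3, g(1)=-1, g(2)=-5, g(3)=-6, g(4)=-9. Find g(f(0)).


f(0) = 2
g(2) = -5

-5


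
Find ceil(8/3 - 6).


8/3 = 2.6667
2.6667 - 6 = -3.3333
ceil(-3.3333) = -3

-3


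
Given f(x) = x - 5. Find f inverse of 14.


Solve x - 5 = 14
x = (14 + 5) / 1 = 19

19


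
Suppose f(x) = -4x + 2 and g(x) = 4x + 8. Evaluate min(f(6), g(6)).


f(6) = -22
g(6) = 32
min = -22

-22


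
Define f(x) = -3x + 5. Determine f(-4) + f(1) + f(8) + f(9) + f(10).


-47


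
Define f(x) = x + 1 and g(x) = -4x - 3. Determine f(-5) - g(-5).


f(-5) = -4
g(-5) = 17
Difference = -21

-21


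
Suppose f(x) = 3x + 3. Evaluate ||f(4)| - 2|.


f(4) = 15
|15| = 15
|15 - 2| = 13

13
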